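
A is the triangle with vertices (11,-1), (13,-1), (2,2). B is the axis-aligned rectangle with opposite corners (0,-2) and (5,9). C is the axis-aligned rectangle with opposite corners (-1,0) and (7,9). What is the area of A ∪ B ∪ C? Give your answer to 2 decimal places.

84.24

By inclusion–exclusion:
Individual areas: |A| = 3, |B| = 55, |C| = 72.
|A∩B| = 0.2727.
|A∩C| = 0.7576.
|B∩C|: x∈[0,5], y∈[0,9] → 5·9 = 45.
|A∩B∩C| = 0.2727.
|A ∪ B ∪ C| = 130 − 46.0303 + 0.2727 = 84.24.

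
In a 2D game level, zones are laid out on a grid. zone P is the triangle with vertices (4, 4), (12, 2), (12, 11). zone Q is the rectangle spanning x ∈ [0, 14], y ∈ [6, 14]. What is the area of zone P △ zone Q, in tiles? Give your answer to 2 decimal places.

|zone P| = 36, |zone Q| = 112, |zone P∩zone Q| = 14.2857.
|zone P △ zone Q| = |zone P| + |zone Q| − 2·|zone P∩zone Q| = 36 + 112 − 28.5714 = 119.43.

119.43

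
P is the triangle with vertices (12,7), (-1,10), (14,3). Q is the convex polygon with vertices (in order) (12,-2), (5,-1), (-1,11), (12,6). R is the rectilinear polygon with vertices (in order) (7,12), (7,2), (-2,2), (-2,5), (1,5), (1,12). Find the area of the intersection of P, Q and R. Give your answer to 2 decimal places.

6.90

The intersection is the polygon with vertices (7,7.923), (7,6.267), (1,9.067), (1,9.539), (5.5,8.5).
By the shoelace formula its area is 6.90.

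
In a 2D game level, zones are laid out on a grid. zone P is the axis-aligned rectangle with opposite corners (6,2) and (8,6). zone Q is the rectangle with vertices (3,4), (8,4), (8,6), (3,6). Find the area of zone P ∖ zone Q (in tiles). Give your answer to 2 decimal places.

4.00

|zone P∩zone Q|: x∈[6,8], y∈[4,6] → 2·2 = 4.
|zone P| = 8.
|zone P ∖ zone Q| = |zone P| − |zone P∩zone Q| = 8 − 4 = 4.00.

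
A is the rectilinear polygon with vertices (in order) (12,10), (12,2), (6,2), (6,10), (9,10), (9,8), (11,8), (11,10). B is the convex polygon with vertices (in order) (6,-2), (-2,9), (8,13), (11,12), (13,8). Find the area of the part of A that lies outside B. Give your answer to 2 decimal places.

|A| = 44, |A∩B| = 36.6857.
|A ∖ B| = |A| − |A∩B| = 44 − 36.6857 = 7.31.

7.31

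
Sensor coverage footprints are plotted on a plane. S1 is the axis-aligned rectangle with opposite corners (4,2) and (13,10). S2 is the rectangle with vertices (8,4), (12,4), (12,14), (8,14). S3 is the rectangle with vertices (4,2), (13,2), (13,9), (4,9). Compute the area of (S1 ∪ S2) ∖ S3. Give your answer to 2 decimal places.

25.00

|S1 ∪ S2| = 88.
|(S1 ∪ S2) ∩ S3| = 63.
|(S1 ∪ S2) ∖ S3| = 88 − 63 = 25.00.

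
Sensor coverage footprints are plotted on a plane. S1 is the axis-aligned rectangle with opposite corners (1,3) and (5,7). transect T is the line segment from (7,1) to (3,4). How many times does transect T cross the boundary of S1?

The segment meets the boundary at (4.333,3).

1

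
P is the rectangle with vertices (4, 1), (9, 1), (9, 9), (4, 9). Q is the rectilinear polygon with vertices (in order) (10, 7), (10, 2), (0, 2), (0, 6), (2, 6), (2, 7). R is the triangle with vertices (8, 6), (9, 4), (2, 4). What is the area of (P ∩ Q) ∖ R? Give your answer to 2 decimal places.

18.67

|P ∩ Q| = 25.
|(P ∩ Q) ∩ R| = 6.3333.
|(P ∩ Q) ∖ R| = 25 − 6.3333 = 18.67.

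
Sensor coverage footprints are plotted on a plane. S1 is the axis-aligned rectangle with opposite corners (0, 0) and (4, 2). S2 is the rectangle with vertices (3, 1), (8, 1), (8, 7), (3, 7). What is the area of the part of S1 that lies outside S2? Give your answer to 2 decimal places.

|S1∩S2|: x∈[3,4], y∈[1,2] → 1·1 = 1.
|S1| = 8.
|S1 ∖ S2| = |S1| − |S1∩S2| = 8 − 1 = 7.00.

7.00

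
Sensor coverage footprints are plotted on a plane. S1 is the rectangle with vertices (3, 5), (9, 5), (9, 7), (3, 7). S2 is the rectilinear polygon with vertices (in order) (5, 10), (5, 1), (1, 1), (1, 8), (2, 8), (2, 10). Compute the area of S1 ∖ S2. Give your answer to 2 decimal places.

|S1| = 12, |S1∩S2| = 4.
|S1 ∖ S2| = |S1| − |S1∩S2| = 12 − 4 = 8.00.

8.00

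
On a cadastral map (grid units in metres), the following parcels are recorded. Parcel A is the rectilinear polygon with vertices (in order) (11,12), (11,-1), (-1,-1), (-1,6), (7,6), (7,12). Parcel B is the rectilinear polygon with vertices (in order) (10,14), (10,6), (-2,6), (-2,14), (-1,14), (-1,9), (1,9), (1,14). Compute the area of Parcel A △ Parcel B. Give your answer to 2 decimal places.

|Parcel A| = 108, |Parcel B| = 86, |Parcel A∩Parcel B| = 18.
|Parcel A △ Parcel B| = |Parcel A| + |Parcel B| − 2·|Parcel A∩Parcel B| = 108 + 86 − 36 = 158.00.

158.00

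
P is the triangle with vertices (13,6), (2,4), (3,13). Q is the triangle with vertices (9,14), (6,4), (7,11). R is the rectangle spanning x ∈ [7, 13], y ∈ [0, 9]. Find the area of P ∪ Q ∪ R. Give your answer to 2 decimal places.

By inclusion–exclusion:
Individual areas: |P| = 48.5, |Q| = 5.5, |R| = 54.
|P∩Q| = 2.7654.
|P∩R| = 14.8442.
|Q∩R| = 0.4167.
|P∩Q∩R| = 0.4167.
|P ∪ Q ∪ R| = 108 − 18.0262 + 0.4167 = 90.39.

90.39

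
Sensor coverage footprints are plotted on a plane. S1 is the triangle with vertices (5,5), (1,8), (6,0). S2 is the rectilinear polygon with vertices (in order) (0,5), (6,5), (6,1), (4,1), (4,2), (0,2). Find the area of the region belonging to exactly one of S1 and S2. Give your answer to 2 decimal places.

|S1| = 8.5, |S2| = 20, |S1∩S2| = 5.1.
|S1 △ S2| = |S1| + |S2| − 2·|S1∩S2| = 8.5 + 20 − 10.2 = 18.30.

18.30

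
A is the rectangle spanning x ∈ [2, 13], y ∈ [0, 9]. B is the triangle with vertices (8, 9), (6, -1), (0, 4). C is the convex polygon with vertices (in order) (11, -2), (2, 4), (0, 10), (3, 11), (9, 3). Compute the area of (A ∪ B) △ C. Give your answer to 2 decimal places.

|A ∪ B| = 102.6167.
|(A ∪ B) ∩ C| = 39.5155.
|(A ∪ B) △ C| = 102.6167 + 51.5 − 79.031 = 75.09.

75.09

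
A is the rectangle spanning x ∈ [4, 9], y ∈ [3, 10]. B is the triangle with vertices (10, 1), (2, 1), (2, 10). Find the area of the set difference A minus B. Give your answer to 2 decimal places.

|A| = 35, |A∩B| = 10.0278.
|A ∖ B| = |A| − |A∩B| = 35 − 10.0278 = 24.97.

24.97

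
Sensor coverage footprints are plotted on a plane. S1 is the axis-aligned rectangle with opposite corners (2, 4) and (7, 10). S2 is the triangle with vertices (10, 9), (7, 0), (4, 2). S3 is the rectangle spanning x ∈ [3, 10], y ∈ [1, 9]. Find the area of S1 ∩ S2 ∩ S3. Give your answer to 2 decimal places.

0.96

The intersection is the polygon with vertices (5.714,4), (7,5.5), (7,4).
By the shoelace formula its area is 0.96.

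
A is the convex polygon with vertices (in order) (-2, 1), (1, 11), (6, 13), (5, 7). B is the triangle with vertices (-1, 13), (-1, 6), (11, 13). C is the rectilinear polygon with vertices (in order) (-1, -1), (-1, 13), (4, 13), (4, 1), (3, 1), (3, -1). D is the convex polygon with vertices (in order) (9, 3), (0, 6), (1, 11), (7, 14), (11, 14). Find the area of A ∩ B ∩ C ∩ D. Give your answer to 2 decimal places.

12.34

The intersection is the polygon with vertices (4,8.917), (0.132,6.66), (1,11), (4,12.2).
By the shoelace formula its area is 12.34.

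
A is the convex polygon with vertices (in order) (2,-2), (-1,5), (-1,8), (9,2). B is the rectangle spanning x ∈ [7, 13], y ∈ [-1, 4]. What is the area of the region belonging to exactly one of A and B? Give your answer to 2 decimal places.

|A| = 45.5, |B| = 30, |A∩B| = 2.3429.
|A △ B| = |A| + |B| − 2·|A∩B| = 45.5 + 30 − 4.6857 = 70.81.

70.81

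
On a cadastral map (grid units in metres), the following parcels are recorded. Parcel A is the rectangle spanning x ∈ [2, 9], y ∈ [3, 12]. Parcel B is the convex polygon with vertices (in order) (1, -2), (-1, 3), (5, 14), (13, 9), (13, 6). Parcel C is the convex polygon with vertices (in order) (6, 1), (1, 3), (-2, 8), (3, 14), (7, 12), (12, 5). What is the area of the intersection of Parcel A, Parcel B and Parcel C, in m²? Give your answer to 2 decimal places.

The intersection is the polygon with vertices (8.5,3), (2,3), (2,8.5), (3.909,12), (7,12), (9,9.2), (9,3.333).
By the shoelace formula its area is 56.78.

56.78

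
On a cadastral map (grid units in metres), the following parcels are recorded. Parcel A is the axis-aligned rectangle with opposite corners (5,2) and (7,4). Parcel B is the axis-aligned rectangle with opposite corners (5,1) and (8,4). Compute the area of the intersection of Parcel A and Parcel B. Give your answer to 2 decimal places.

|Parcel A∩Parcel B|: x∈[5,7], y∈[2,4] → 2·2 = 4.

4.00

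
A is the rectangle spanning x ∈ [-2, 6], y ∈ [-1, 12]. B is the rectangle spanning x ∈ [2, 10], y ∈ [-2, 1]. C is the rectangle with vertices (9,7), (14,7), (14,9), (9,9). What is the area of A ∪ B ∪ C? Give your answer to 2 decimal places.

By inclusion–exclusion:
Individual areas: |A| = 104, |B| = 24, |C| = 10.
|A∩B|: x∈[2,6], y∈[-1,1] → 4·2 = 8.
|A∩C| = 0 (no overlap).
|B∩C| = 0 (no overlap).
|A∩B∩C| = 0.
|A ∪ B ∪ C| = 138 − 8 + 0 = 130.00.

130.00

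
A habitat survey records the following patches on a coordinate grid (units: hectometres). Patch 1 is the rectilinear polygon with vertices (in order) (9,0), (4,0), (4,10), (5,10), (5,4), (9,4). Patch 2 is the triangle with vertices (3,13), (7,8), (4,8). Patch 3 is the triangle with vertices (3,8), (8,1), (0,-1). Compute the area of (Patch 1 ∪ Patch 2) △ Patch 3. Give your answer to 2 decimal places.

39.13

|Patch 1 ∪ Patch 2| = 31.5.
|(Patch 1 ∪ Patch 2) ∩ Patch 3| = 12.6857.
|(Patch 1 ∪ Patch 2) △ Patch 3| = 31.5 + 33 − 25.3714 = 39.13.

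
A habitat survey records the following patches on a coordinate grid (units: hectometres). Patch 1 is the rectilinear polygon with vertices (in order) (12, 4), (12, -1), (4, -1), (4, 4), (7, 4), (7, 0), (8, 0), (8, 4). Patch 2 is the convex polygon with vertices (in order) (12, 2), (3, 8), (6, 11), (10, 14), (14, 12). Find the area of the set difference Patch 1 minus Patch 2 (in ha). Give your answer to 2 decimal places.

|Patch 1| = 36, |Patch 1∩Patch 2| = 3.
|Patch 1 ∖ Patch 2| = |Patch 1| − |Patch 1∩Patch 2| = 36 − 3 = 33.00.

33.00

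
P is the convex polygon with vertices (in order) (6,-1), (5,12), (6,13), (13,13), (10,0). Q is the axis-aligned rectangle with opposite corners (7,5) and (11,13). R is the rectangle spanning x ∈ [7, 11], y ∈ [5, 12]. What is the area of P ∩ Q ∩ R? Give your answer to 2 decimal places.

The intersection is the polygon with vertices (11,5), (7,5), (7,12), (11,12).
By the shoelace formula its area is 28.00.

28.00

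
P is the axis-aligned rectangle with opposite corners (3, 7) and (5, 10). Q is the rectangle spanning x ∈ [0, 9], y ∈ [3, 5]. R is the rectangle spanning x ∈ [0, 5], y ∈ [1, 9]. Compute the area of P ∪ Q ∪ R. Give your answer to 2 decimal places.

50.00

By inclusion–exclusion:
Individual areas: |P| = 6, |Q| = 18, |R| = 40.
|P∩Q| = 0 (no overlap).
|P∩R|: x∈[3,5], y∈[7,9] → 2·2 = 4.
|Q∩R|: x∈[0,5], y∈[3,5] → 5·2 = 10.
|P∩Q∩R| = 0.
|P ∪ Q ∪ R| = 64 − 14 + 0 = 50.00.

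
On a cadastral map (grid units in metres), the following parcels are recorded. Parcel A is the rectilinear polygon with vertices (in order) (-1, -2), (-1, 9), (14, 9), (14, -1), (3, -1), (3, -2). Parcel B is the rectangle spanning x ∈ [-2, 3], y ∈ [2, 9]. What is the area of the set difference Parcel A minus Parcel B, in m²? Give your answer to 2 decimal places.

126.00

|Parcel A| = 154, |Parcel A∩Parcel B| = 28.
|Parcel A ∖ Parcel B| = |Parcel A| − |Parcel A∩Parcel B| = 154 − 28 = 126.00.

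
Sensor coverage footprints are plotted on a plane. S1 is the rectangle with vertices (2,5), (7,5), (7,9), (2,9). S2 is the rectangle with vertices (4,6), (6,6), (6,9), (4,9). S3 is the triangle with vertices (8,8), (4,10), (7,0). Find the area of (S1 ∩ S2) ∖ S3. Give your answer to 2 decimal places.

|S1 ∩ S2| = 6.
|(S1 ∩ S2) ∩ S3| = 3.75.
|(S1 ∩ S2) ∖ S3| = 6 − 3.75 = 2.25.

2.25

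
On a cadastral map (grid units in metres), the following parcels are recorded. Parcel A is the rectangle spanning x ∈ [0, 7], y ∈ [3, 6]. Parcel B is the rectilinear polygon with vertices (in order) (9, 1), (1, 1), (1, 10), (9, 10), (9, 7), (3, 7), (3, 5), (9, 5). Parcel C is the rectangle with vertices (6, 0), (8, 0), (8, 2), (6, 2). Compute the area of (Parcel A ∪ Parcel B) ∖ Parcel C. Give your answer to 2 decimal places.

|Parcel A ∪ Parcel B| = 67.
|(Parcel A ∪ Parcel B) ∩ Parcel C| = 2.
|(Parcel A ∪ Parcel B) ∖ Parcel C| = 67 − 2 = 65.00.

65.00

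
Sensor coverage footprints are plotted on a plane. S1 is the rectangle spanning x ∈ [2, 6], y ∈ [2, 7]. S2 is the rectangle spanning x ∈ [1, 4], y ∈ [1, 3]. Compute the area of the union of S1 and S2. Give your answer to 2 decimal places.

24.00

By inclusion–exclusion:
Individual areas: |S1| = 20, |S2| = 6.
|S1∩S2|: x∈[2,4], y∈[2,3] → 2·1 = 2.
|S1 ∪ S2| = 26 − 2 = 24.00.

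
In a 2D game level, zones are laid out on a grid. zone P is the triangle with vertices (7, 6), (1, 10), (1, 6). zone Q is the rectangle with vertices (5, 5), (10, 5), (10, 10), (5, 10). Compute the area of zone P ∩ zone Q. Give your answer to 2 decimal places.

The intersection is the polygon with vertices (7,6), (5,6), (5,7.333).
By the shoelace formula its area is 1.33.

1.33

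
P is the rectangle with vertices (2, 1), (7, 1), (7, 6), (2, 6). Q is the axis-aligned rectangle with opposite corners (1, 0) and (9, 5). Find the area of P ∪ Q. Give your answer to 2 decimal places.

45.00

By inclusion–exclusion:
Individual areas: |P| = 25, |Q| = 40.
|P∩Q|: x∈[2,7], y∈[1,5] → 5·4 = 20.
|P ∪ Q| = 65 − 20 = 45.00.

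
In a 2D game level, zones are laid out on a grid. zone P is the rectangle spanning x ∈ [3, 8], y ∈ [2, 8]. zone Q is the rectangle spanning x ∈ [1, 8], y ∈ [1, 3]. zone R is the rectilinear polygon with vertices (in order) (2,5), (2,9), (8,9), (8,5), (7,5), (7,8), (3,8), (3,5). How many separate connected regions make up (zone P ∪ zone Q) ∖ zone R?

1

(zone P ∪ zone Q) ∖ zone R is a single connected region.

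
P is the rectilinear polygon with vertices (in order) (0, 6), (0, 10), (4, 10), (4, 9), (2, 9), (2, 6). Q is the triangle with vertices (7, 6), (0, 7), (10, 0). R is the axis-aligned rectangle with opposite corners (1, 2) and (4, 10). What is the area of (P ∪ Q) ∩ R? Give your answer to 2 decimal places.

9.46

|P ∪ Q| = 28.5.
|(P ∪ Q) ∩ R| = 9.46.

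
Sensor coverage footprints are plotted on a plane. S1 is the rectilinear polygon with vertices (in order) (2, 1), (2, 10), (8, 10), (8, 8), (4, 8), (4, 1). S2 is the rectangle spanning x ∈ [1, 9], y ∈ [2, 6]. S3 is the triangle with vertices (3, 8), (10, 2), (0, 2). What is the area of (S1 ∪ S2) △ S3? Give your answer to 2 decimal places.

|S1 ∪ S2| = 50.
|(S1 ∪ S2) ∩ S3| = 27.8095.
|(S1 ∪ S2) △ S3| = 50 + 30 − 55.619 = 24.38.

24.38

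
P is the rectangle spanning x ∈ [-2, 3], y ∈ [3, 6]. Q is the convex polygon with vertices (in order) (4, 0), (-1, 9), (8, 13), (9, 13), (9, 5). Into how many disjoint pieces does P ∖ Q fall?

1

P ∖ Q is a single connected region.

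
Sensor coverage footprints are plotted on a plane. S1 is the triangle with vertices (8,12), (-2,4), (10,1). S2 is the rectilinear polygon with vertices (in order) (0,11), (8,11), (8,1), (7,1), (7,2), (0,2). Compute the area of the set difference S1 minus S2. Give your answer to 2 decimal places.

|S1| = 63, |S1∩S2| = 49.65.
|S1 ∖ S2| = |S1| − |S1∩S2| = 63 − 49.65 = 13.35.

13.35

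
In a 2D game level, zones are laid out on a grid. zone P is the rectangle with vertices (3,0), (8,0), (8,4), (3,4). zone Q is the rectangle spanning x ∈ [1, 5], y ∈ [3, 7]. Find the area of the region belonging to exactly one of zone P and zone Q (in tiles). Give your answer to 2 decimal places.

32.00

|zone P∩zone Q|: x∈[3,5], y∈[3,4] → 2·1 = 2.
|zone P △ zone Q| = |zone P| + |zone Q| − 2·|zone P∩zone Q| = 20 + 16 − 4 = 32.00.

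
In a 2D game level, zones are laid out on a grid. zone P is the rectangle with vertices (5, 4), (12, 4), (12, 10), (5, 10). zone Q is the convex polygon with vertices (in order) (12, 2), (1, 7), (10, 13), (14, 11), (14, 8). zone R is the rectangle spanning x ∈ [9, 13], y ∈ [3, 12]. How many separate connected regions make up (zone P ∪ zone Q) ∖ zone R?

(zone P ∪ zone Q) ∖ zone R splits into 3 disjoint pieces (area 39.1652, area 4.75, area 1.2667).

3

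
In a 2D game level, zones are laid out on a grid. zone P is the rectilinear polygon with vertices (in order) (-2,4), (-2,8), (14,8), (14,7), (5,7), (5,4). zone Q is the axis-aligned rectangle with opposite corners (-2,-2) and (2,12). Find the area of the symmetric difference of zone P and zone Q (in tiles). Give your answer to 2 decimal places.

|zone P| = 37, |zone Q| = 56, |zone P∩zone Q| = 16.
|zone P △ zone Q| = |zone P| + |zone Q| − 2·|zone P∩zone Q| = 37 + 56 − 32 = 61.00.

61.00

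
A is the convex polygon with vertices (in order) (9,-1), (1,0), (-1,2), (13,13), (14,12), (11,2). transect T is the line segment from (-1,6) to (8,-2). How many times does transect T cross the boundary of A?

2

The segment meets the boundary at (6.527,-0.691), (1.389,3.877).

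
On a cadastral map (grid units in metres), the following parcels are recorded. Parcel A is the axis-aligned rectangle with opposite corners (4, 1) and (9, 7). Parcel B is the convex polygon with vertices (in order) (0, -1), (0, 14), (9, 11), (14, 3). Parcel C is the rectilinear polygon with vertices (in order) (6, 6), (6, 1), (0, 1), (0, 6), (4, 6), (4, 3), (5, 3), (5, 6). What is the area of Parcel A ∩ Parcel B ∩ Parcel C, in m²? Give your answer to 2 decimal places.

7.00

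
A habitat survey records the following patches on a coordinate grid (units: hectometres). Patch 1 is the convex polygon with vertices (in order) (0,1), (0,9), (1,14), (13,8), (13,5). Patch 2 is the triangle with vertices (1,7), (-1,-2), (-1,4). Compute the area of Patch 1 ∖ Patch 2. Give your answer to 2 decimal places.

|Patch 1| = 104.5, |Patch 1∩Patch 2| = 1.5.
|Patch 1 ∖ Patch 2| = |Patch 1| − |Patch 1∩Patch 2| = 104.5 − 1.5 = 103.00.

103.00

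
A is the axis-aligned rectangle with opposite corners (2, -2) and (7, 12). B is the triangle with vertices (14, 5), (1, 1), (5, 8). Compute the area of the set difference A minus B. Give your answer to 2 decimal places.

48.93

|A| = 70, |A∩B| = 21.0737.
|A ∖ B| = |A| − |A∩B| = 70 − 21.0737 = 48.93.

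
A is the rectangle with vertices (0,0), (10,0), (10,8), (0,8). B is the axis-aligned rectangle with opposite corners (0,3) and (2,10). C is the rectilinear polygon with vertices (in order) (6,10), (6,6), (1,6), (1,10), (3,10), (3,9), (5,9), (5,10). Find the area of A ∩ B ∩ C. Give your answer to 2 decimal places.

The intersection is the polygon with vertices (2,6), (1,6), (1,8), (2,8).
By the shoelace formula its area is 2.00.

2.00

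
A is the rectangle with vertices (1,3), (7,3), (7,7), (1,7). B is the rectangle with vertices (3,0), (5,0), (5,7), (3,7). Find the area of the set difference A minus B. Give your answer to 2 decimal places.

16.00

|A∩B|: x∈[3,5], y∈[3,7] → 2·4 = 8.
|A| = 24.
|A ∖ B| = |A| − |A∩B| = 24 − 8 = 16.00.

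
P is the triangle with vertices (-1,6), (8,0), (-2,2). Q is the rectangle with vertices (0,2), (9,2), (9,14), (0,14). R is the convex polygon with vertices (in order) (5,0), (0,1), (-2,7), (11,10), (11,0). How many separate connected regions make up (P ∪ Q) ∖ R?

(P ∪ Q) ∖ R splits into 2 disjoint pieces (area 49.5, area 2.6786).

2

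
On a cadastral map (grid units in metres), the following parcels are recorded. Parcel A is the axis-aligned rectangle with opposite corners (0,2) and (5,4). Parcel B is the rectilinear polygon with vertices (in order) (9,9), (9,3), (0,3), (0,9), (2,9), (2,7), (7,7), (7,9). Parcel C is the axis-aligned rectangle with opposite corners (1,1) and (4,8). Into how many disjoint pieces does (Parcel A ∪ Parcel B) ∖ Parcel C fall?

2

(Parcel A ∪ Parcel B) ∖ Parcel C splits into 2 disjoint pieces (area 25, area 8).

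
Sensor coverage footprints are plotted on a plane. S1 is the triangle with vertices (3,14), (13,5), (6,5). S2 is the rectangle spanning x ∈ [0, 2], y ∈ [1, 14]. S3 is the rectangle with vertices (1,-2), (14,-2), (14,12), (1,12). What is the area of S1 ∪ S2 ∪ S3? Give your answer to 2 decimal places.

198.56

By inclusion–exclusion:
Individual areas: |S1| = 31.5, |S2| = 26, |S3| = 182.
|S1∩S2| = 0.
|S1∩S3| = 29.9444.
|S2∩S3|: x∈[1,2], y∈[1,12] → 1·11 = 11.
|S1∩S2∩S3| = 0.
|S1 ∪ S2 ∪ S3| = 239.5 − 40.9444 + 0 = 198.56.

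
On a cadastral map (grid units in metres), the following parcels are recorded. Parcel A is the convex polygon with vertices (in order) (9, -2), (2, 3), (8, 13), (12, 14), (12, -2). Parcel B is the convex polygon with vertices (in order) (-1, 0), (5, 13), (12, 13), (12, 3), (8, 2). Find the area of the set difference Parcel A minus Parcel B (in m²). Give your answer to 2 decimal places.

|Parcel A| = 104.5, |Parcel A∩Parcel B| = 79.0932.
|Parcel A ∖ Parcel B| = |Parcel A| − |Parcel A∩Parcel B| = 104.5 − 79.0932 = 25.41.

25.41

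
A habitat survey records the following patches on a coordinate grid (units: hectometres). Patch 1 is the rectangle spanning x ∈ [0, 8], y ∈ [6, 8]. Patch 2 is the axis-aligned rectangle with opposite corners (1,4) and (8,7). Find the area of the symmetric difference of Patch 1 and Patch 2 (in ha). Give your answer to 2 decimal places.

|Patch 1∩Patch 2|: x∈[1,8], y∈[6,7] → 7·1 = 7.
|Patch 1 △ Patch 2| = |Patch 1| + |Patch 2| − 2·|Patch 1∩Patch 2| = 16 + 21 − 14 = 23.00.

23.00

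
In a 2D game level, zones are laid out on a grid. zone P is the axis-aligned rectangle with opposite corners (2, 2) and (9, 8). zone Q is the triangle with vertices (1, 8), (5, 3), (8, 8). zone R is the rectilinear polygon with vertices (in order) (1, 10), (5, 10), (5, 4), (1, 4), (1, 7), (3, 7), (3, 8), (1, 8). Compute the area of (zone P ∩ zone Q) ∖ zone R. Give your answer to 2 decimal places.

|zone P ∩ zone Q| = 16.875.
|(zone P ∩ zone Q) ∩ zone R| = 7.975.
|(zone P ∩ zone Q) ∖ zone R| = 16.875 − 7.975 = 8.90.

8.90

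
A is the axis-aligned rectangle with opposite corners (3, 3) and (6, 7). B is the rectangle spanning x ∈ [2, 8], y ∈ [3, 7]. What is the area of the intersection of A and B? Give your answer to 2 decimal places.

12.00

|A∩B|: x∈[3,6], y∈[3,7] → 3·4 = 12.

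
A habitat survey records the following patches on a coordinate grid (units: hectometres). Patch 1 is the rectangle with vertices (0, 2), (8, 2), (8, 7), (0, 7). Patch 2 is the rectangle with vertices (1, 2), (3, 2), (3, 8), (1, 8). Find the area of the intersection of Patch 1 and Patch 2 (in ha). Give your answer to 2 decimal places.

10.00

|Patch 1∩Patch 2|: x∈[1,3], y∈[2,7] → 2·5 = 10.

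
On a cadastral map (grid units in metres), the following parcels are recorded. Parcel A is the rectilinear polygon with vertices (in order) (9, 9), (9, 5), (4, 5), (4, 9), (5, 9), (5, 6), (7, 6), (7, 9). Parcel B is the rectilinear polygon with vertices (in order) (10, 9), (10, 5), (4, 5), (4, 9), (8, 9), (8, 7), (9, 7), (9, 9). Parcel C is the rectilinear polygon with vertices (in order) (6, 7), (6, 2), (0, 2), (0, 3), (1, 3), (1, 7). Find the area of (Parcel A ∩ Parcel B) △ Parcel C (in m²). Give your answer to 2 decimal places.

|Parcel A ∩ Parcel B| = 12.
|(Parcel A ∩ Parcel B) ∩ Parcel C| = 3.
|(Parcel A ∩ Parcel B) △ Parcel C| = 12 + 26 − 6 = 32.00.

32.00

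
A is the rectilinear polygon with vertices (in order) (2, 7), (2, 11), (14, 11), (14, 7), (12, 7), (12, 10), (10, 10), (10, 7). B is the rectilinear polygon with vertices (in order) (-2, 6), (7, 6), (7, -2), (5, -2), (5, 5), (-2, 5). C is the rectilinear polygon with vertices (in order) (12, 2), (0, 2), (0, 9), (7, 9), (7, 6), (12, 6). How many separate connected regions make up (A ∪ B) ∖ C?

3

(A ∪ B) ∖ C splits into 3 disjoint pieces (area 32, area 2, area 8).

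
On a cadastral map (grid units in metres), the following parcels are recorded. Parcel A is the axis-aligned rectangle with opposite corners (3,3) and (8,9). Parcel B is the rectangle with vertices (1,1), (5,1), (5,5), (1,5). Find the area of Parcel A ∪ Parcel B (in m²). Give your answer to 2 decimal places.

42.00

By inclusion–exclusion:
Individual areas: |Parcel A| = 30, |Parcel B| = 16.
|Parcel A∩Parcel B|: x∈[3,5], y∈[3,5] → 2·2 = 4.
|Parcel A ∪ Parcel B| = 46 − 4 = 42.00.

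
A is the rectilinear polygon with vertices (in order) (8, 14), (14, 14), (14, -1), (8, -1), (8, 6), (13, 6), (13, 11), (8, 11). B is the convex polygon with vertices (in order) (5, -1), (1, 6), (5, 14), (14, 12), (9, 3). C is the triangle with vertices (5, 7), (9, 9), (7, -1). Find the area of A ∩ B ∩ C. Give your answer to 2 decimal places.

0.40

The intersection is the polygon with vertices (8.4,6), (8,4), (8,6).
By the shoelace formula its area is 0.40.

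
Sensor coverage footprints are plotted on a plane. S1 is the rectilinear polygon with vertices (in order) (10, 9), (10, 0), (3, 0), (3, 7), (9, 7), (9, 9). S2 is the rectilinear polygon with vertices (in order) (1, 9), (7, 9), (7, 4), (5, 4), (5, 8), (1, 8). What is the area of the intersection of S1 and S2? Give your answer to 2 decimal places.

6.00

The intersection is the polygon with vertices (7,7), (7,4), (5,4), (5,7).
By the shoelace formula its area is 6.00.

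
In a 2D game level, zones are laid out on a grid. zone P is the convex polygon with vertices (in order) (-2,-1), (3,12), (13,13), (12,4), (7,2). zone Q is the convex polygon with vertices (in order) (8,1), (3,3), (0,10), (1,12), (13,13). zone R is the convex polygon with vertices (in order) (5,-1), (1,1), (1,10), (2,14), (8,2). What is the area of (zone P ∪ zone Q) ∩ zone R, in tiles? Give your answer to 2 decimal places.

50.66

|zone P ∪ zone Q| = 134.526.
|(zone P ∪ zone Q) ∩ zone R| = 50.66.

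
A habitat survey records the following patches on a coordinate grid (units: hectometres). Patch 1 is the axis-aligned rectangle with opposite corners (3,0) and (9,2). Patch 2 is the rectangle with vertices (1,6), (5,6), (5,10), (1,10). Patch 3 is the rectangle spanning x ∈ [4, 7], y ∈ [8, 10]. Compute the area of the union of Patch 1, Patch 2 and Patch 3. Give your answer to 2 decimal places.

By inclusion–exclusion:
Individual areas: |Patch 1| = 12, |Patch 2| = 16, |Patch 3| = 6.
|Patch 1∩Patch 2| = 0 (no overlap).
|Patch 1∩Patch 3| = 0 (no overlap).
|Patch 2∩Patch 3|: x∈[4,5], y∈[8,10] → 1·2 = 2.
|Patch 1∩Patch 2∩Patch 3| = 0.
|Patch 1 ∪ Patch 2 ∪ Patch 3| = 34 − 2 + 0 = 32.00.

32.00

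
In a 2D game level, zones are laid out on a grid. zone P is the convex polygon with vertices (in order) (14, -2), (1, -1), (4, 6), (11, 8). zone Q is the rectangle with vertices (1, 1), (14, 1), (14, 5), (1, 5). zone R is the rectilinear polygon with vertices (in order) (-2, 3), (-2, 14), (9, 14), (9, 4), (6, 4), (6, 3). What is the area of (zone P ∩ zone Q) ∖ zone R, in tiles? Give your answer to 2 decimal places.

30.43

|zone P ∩ zone Q| = 39.1429.
|(zone P ∩ zone Q) ∩ zone R| = 8.7143.
|(zone P ∩ zone Q) ∖ zone R| = 39.1429 − 8.7143 = 30.43.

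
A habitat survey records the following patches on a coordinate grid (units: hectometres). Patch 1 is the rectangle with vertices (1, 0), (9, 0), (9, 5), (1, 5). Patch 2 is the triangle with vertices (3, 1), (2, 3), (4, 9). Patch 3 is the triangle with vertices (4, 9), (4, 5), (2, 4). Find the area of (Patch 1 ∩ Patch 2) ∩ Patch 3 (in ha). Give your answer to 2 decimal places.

The region (Patch 1 ∩ Patch 2) ∩ Patch 3 is the polygon with vertices (3.467,4.733), (2.4,4.2), (2.667,5), (3.5,5).
By the shoelace formula its area is 0.47.

0.47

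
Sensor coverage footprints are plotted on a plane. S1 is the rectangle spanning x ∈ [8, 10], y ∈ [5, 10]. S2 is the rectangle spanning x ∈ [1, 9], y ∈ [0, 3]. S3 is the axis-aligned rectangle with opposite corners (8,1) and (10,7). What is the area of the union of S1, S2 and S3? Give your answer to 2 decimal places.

40.00

By inclusion–exclusion:
Individual areas: |S1| = 10, |S2| = 24, |S3| = 12.
|S1∩S2| = 0 (no overlap).
|S1∩S3|: x∈[8,10], y∈[5,7] → 2·2 = 4.
|S2∩S3|: x∈[8,9], y∈[1,3] → 1·2 = 2.
|S1∩S2∩S3| = 0.
|S1 ∪ S2 ∪ S3| = 46 − 6 + 0 = 40.00.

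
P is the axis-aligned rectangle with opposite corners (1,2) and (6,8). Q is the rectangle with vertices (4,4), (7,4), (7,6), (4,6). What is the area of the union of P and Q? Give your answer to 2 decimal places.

32.00

By inclusion–exclusion:
Individual areas: |P| = 30, |Q| = 6.
|P∩Q|: x∈[4,6], y∈[4,6] → 2·2 = 4.
|P ∪ Q| = 36 − 4 = 32.00.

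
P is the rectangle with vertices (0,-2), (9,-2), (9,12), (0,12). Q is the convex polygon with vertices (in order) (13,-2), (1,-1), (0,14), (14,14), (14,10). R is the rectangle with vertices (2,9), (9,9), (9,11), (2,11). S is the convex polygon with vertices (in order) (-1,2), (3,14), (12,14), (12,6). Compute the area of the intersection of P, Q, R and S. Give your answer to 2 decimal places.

The intersection is the polygon with vertices (2,9), (2,11), (9,11), (9,9).
By the shoelace formula its area is 14.00.

14.00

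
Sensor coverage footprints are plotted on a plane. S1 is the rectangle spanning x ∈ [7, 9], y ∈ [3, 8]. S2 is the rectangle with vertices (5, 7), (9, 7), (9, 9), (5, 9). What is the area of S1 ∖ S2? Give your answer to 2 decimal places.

8.00

|S1∩S2|: x∈[7,9], y∈[7,8] → 2·1 = 2.
|S1| = 10.
|S1 ∖ S2| = |S1| − |S1∩S2| = 10 − 2 = 8.00.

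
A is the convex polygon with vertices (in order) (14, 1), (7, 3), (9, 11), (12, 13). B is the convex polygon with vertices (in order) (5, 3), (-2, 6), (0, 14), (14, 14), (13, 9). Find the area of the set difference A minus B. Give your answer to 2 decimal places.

|A| = 50, |A∩B| = 20.1425.
|A ∖ B| = |A| − |A∩B| = 50 − 20.1425 = 29.86.

29.86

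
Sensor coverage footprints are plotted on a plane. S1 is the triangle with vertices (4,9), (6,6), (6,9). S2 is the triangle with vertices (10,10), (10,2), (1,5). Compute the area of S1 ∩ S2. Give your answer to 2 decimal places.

The intersection is the polygon with vertices (6,6), (5.135,7.297), (6,7.778).
By the shoelace formula its area is 0.77.

0.77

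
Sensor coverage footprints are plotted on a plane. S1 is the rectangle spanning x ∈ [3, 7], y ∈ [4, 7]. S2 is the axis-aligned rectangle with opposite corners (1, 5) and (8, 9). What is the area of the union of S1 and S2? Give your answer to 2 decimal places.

By inclusion–exclusion:
Individual areas: |S1| = 12, |S2| = 28.
|S1∩S2|: x∈[3,7], y∈[5,7] → 4·2 = 8.
|S1 ∪ S2| = 40 − 8 = 32.00.

32.00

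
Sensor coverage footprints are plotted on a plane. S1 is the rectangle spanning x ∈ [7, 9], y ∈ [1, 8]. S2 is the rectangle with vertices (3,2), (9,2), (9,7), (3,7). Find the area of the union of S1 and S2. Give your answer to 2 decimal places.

34.00

By inclusion–exclusion:
Individual areas: |S1| = 14, |S2| = 30.
|S1∩S2|: x∈[7,9], y∈[2,7] → 2·5 = 10.
|S1 ∪ S2| = 44 − 10 = 34.00.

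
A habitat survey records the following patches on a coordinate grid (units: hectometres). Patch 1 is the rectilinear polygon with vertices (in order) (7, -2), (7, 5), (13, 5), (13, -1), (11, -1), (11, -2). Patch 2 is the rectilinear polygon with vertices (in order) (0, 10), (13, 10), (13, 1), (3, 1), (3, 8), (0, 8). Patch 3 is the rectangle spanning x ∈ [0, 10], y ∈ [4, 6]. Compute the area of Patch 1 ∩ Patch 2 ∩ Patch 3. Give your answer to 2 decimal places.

3.00

The intersection is the polygon with vertices (10,5), (10,4), (7,4), (7,5).
By the shoelace formula its area is 3.00.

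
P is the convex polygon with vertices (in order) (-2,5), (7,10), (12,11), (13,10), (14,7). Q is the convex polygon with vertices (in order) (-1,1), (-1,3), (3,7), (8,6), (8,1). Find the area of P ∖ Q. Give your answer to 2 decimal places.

39.01

|P| = 43, |P∩Q| = 3.989.
|P ∖ Q| = |P| − |P∩Q| = 43 − 3.989 = 39.01.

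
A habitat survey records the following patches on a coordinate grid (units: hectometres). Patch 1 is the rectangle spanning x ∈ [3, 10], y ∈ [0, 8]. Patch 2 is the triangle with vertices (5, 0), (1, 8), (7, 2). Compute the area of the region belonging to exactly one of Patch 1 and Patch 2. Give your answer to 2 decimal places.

|Patch 1| = 56, |Patch 2| = 12, |Patch 1∩Patch 2| = 10.
|Patch 1 △ Patch 2| = |Patch 1| + |Patch 2| − 2·|Patch 1∩Patch 2| = 56 + 12 − 20 = 48.00.

48.00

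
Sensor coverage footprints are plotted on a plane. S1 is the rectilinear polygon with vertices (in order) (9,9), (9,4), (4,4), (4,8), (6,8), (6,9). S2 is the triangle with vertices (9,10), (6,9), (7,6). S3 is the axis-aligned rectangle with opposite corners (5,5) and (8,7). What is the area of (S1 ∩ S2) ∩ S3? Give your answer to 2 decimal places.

The region (S1 ∩ S2) ∩ S3 is the polygon with vertices (7,6), (6.667,7), (7.5,7).
By the shoelace formula its area is 0.42.

0.42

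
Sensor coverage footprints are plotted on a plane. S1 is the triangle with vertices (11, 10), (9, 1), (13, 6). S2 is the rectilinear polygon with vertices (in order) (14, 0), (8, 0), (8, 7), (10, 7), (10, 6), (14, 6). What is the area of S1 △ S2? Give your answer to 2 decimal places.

36.56

|S1| = 13, |S2| = 38, |S1∩S2| = 7.2222.
|S1 △ S2| = |S1| + |S2| − 2·|S1∩S2| = 13 + 38 − 14.4444 = 36.56.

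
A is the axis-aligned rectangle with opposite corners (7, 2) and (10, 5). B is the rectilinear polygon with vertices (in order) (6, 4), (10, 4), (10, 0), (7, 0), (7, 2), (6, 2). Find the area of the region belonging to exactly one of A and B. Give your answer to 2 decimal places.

11.00

|A| = 9, |B| = 14, |A∩B| = 6.
|A △ B| = |A| + |B| − 2·|A∩B| = 9 + 14 − 12 = 11.00.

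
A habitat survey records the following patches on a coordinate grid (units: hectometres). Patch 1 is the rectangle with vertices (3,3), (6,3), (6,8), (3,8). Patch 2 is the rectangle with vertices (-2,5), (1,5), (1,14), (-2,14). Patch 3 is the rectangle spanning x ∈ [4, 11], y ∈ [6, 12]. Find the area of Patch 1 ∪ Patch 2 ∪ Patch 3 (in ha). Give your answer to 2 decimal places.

By inclusion–exclusion:
Individual areas: |Patch 1| = 15, |Patch 2| = 27, |Patch 3| = 42.
|Patch 1∩Patch 2| = 0 (no overlap).
|Patch 1∩Patch 3|: x∈[4,6], y∈[6,8] → 2·2 = 4.
|Patch 2∩Patch 3| = 0 (no overlap).
|Patch 1∩Patch 2∩Patch 3| = 0.
|Patch 1 ∪ Patch 2 ∪ Patch 3| = 84 − 4 + 0 = 80.00.

80.00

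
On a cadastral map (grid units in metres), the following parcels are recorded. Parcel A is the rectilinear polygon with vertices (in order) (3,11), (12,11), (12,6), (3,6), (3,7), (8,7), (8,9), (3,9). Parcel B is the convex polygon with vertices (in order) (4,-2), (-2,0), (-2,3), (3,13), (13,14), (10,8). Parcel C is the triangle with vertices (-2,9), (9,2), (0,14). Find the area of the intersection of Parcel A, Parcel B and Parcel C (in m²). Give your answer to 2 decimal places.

3.00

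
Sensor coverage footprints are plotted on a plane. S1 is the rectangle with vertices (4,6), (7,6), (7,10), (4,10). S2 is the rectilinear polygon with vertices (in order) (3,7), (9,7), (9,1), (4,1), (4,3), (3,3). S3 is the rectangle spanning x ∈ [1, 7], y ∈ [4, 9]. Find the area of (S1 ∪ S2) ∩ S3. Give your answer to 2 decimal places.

The region (S1 ∪ S2) ∩ S3 is the polygon with vertices (7,7), (7,4), (3,4), (3,7), (4,7), (4,9), (7,9).
By the shoelace formula its area is 18.00.

18.00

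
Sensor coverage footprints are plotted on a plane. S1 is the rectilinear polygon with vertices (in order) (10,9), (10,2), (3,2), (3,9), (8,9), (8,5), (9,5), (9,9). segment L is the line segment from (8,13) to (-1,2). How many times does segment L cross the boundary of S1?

The segment meets the boundary at (3,6.889), (4.727,9).

2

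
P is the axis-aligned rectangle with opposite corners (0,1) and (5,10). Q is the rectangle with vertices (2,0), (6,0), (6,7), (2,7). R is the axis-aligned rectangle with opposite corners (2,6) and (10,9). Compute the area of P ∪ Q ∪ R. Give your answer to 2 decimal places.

69.00

By inclusion–exclusion:
Individual areas: |P| = 45, |Q| = 28, |R| = 24.
|P∩Q|: x∈[2,5], y∈[1,7] → 3·6 = 18.
|P∩R|: x∈[2,5], y∈[6,9] → 3·3 = 9.
|Q∩R|: x∈[2,6], y∈[6,7] → 4·1 = 4.
|P∩Q∩R| = 3.
|P ∪ Q ∪ R| = 97 − 31 + 3 = 69.00.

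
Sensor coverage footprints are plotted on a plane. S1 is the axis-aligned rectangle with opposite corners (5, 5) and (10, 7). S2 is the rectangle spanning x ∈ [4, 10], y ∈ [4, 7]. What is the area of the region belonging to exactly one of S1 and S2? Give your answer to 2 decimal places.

8.00

|S1∩S2|: x∈[5,10], y∈[5,7] → 5·2 = 10.
|S1 △ S2| = |S1| + |S2| − 2·|S1∩S2| = 10 + 18 − 20 = 8.00.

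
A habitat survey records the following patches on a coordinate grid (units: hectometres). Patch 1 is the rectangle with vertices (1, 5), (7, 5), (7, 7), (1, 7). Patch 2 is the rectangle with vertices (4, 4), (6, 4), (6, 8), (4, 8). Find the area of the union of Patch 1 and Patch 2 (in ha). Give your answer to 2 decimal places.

By inclusion–exclusion:
Individual areas: |Patch 1| = 12, |Patch 2| = 8.
|Patch 1∩Patch 2|: x∈[4,6], y∈[5,7] → 2·2 = 4.
|Patch 1 ∪ Patch 2| = 20 − 4 = 16.00.

16.00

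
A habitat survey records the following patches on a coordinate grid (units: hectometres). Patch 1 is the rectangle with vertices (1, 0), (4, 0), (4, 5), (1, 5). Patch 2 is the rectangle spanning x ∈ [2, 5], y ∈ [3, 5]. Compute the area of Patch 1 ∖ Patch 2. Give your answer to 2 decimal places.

|Patch 1∩Patch 2|: x∈[2,4], y∈[3,5] → 2·2 = 4.
|Patch 1| = 15.
|Patch 1 ∖ Patch 2| = |Patch 1| − |Patch 1∩Patch 2| = 15 − 4 = 11.00.

11.00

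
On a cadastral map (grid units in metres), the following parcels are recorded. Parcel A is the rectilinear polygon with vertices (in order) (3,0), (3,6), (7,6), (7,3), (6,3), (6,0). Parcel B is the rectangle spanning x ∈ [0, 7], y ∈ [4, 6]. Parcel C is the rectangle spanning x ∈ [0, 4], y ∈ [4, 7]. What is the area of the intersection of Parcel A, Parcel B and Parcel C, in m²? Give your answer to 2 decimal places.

The intersection is the polygon with vertices (4,6), (4,4), (3,4), (3,6).
By the shoelace formula its area is 2.00.

2.00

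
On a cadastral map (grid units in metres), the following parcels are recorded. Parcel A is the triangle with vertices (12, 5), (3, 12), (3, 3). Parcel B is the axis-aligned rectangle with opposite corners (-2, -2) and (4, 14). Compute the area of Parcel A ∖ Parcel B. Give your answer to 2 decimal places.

32.00

|Parcel A| = 40.5, |Parcel A∩Parcel B| = 8.5.
|Parcel A ∖ Parcel B| = |Parcel A| − |Parcel A∩Parcel B| = 40.5 − 8.5 = 32.00.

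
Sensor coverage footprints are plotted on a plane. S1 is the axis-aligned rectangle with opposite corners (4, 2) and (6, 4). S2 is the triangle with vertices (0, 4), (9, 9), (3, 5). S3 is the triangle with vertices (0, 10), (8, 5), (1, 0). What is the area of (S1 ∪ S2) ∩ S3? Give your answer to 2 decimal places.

|S1 ∪ S2| = 7.
|(S1 ∪ S2) ∩ S3| = 4.47.

4.47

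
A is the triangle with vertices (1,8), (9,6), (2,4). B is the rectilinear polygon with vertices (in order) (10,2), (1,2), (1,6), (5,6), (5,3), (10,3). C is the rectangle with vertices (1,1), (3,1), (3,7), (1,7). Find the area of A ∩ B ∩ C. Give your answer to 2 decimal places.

The intersection is the polygon with vertices (1.5,6), (3,6), (3,4.286), (2,4).
By the shoelace formula its area is 2.36.

2.36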